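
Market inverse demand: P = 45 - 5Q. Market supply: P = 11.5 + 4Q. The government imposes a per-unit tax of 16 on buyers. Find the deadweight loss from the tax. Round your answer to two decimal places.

Without the tax, 45 - 5Q = 11.5 + 4Q so Q* = 3.7222 and P* = 26.3889.
With the tax, buyers' net willingness to pay falls by 16: (45 - 16) - 5Q = 11.5 + 4Q, so Q_t = 1.9444. Buyers pay P_b = 35.2778; sellers receive P_s = P_b - 16 = 19.2778.
Deadweight loss is the triangle between the curves from Q_t to Q*: (1/2)(3.7222 - 1.9444)(16) = 14.2222.

14.22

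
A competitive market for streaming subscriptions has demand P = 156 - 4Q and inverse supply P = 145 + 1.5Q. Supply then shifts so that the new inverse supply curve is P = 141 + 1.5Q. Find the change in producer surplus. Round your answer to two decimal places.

2.58

Initial equilibrium: Q_0 = 2, P_0 = 148; CS_0 = (1/2)(2)(8) = 8, PS_0 = (1/2)(2)(3) = 3.
New equilibrium: 156 - 4Q = 141 + 1.5Q gives Q_1 = 2.7273, P_1 = 145.0909; CS_1 = 14.876, PS_1 = 5.5785.
Change in producer surplus = 5.5785 - 3 = 2.5785.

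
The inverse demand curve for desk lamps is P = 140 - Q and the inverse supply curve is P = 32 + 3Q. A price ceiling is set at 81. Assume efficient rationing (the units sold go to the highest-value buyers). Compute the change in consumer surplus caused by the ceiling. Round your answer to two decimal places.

Without the control, 140 - Q = 32 + 3Q so Q* = 27 and P* = 113.
At the ceiling price 81, quantity supplied is (81 - 32)/3 = 16.3333; supply is the short side, so Q = 16.3333 trades at P = 81.
CS goes from (1/2)(27)(27) = 364.5 to 830.2778 (computed as (140 - 81)(16.3333) - (1/2)(1)(16.3333)^2), a change of 465.7778.

465.78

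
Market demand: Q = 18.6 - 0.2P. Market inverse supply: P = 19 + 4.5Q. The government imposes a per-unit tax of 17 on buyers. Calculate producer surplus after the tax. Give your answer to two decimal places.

81.00

Rewriting demand in inverse form: P = 93 - 5Q.
Without the tax, 93 - 5Q = 19 + 4.5Q so Q* = 7.7895 and P* = 54.0526.
A tax on buyers shifts demand down by 17: (93 - 17) - 5Q = 19 + 4.5Q, so Q_t = 6. Buyers pay P_b = 63; sellers receive P_s = P_b - 17 = 46.
PS = (1/2)(Q_t)(P_s - 19) = (1/2)(6)(27) = 81.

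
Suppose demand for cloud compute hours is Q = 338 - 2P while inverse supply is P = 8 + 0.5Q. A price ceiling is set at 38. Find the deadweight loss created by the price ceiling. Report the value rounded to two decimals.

Rewriting demand in inverse form: P = 169 - 0.5Q.
Without the control, 169 - 0.5Q = 8 + 0.5Q so Q* = 161 and P* = 88.5.
At P = 38, sellers supply (38 - 8)/0.5 = 60 while buyers want more, so the quantity traded is 60 at price 38.
The lost-trades triangle has base Q* - 60 = 101 and height equal to the gap between the curves at Q = 60, which is 139 - 38 = 101. DWL = (1/2)(101)(101) = 5100.5.

5100.50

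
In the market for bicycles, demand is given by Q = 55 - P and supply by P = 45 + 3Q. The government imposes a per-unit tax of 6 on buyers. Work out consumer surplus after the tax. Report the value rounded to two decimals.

Rewriting demand in inverse form: P = 55 - Q.
Pre-tax equilibrium: 55 - Q = 45 + 3Q gives Q* = 2.5, P* = 52.5.
A tax on buyers shifts demand down by 6: (55 - 6) - Q = 45 + 3Q, so Q_t = 1. Buyers pay P_b = 54; sellers receive P_s = P_b - 6 = 48.
Consumer surplus is the triangle under demand above P_b: (1/2)(1)(55 - 54) = 0.5.

0.50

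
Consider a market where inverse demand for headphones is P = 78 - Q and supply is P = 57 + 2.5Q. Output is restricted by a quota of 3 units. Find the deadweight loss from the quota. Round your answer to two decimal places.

Unrestricted equilibrium: Q* = (78 - 57)/(1 + 2.5) = 6.
At Q = 3 the demand price is 78 - (3) = 75 and the supply price is 57 + 2.5(3) = 64.5.
DWL = (1/2)(gap between curves at 3) x (Q* - 3) = (1/2)(10.5)(3) = 15.75.

15.75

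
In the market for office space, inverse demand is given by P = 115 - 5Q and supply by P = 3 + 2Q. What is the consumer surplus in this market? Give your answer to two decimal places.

Equilibrium: 115 - 5Q = 3 + 2Q, so Q* = 16 and P* = 35.
The demand choke price is 115, so CS = (1/2)(Q*)(115 - P*) = (1/2)(16)(80) = 640.

640.00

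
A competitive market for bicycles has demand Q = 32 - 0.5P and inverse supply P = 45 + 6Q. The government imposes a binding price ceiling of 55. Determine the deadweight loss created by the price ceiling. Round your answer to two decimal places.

Rewriting demand in inverse form: P = 64 - 2Q.
Free-market equilibrium: 64 - 2Q = 45 + 6Q gives Q* = 2.375, P* = 59.25.
At the ceiling price 55, quantity supplied is (55 - 45)/6 = 1.6667; supply is the short side, so Q = 1.6667 trades at P = 55.
At Q = 1.6667 the demand price is 60.6667 and the supply price is 55. Deadweight loss is the triangle between the curves from 1.6667 to 2.375: (1/2)(60.6667 - 55)(2.375 - 1.6667) = 2.0069.

2.01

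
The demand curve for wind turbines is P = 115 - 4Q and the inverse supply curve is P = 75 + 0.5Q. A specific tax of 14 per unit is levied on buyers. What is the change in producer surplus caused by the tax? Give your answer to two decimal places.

-11.41

Without the tax, 115 - 4Q = 75 + 0.5Q so Q* = 8.8889 and P* = 79.4444.
A tax on buyers shifts demand down by 14: (115 - 14) - 4Q = 75 + 0.5Q, so Q_t = 5.7778. Buyers pay P_b = 91.8889; sellers receive P_s = P_b - 14 = 77.8889.
Producers lose the trapezoid between P_s and P* out to Q_t plus the triangle from Q_t to Q*: change in PS = 8.3457 - 19.7531 = -11.4074.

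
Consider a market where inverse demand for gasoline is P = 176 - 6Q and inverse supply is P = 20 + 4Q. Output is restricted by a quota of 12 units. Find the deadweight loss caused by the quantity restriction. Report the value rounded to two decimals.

Unrestricted equilibrium: Q* = (176 - 20)/(6 + 4) = 15.6.
At Q = 12 the demand price is 176 - 6(12) = 104 and the supply price is 20 + 4(12) = 68.
DWL = (1/2)(gap between curves at 12) x (Q* - 12) = (1/2)(36)(3.6) = 64.8.

64.80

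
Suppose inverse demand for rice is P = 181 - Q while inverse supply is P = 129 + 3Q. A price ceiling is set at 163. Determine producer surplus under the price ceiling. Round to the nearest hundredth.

192.67

Free-market equilibrium: 181 - Q = 129 + 3Q gives Q* = 13, P* = 168.
At P = 163, sellers supply (163 - 129)/3 = 11.3333 while buyers want more, so the quantity traded is 11.3333 at price 163.
PS is the triangle above supply below 163: (1/2)(11.3333)(163 - 129) = 192.6667.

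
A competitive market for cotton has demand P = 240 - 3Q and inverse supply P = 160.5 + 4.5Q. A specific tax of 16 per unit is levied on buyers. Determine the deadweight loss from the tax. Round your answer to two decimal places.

17.07

Without the tax, 240 - 3Q = 160.5 + 4.5Q so Q* = 10.6 and P* = 208.2.
A tax on buyers shifts demand down by 16: (240 - 16) - 3Q = 160.5 + 4.5Q, so Q_t = 8.4667. Buyers pay P_b = 214.6; sellers receive P_s = P_b - 16 = 198.6.
The welfare triangle lost has base Q* - Q_t = 2.1333 and height t = 16, so DWL = (1/2)(2.1333)(16) = 17.0667.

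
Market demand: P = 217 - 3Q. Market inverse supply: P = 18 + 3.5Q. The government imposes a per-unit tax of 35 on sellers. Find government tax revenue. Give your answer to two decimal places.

883.08

Pre-tax equilibrium: 217 - 3Q = 18 + 3.5Q gives Q* = 30.6154, P* = 125.1538.
With the tax, sellers need 35 more per unit: 217 - 3Q = 18 + 3.5Q + 35, so Q_t = 25.2308. Buyers pay P_b = 141.3077; sellers receive P_s = P_b - 35 = 106.3077.
Revenue is the tax times quantity traded: 35 x 25.2308 = 883.0769.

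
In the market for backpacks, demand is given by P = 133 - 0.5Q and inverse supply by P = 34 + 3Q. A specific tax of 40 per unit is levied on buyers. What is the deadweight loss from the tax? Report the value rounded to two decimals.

Without the tax, 133 - 0.5Q = 34 + 3Q so Q* = 28.2857 and P* = 118.8571.
With the tax, buyers' net willingness to pay falls by 40: (133 - 40) - 0.5Q = 34 + 3Q, so Q_t = 16.8571. Buyers pay P_b = 124.5714; sellers receive P_s = P_b - 40 = 84.5714.
Deadweight loss is the triangle between the curves from Q_t to Q*: (1/2)(28.2857 - 16.8571)(40) = 228.5714.

228.57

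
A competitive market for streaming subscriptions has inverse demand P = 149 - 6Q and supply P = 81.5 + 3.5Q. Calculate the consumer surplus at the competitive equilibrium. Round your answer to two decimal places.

151.45

Setting demand equal to supply, 67.5 = 9.5Q, so Q* = 7.1053 and P* = 106.3684.
CS is the area between the demand curve and P* from 0 to Q*: (1/2)(7.1053)(42.6316) = 151.4543.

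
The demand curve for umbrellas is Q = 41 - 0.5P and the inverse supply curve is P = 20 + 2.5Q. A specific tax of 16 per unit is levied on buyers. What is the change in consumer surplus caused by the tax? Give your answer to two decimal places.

-85.33

Rewriting demand in inverse form: P = 82 - 2Q.
Without the tax, 82 - 2Q = 20 + 2.5Q so Q* = 13.7778 and P* = 54.4444.
With the tax, buyers' net willingness to pay falls by 16: (82 - 16) - 2Q = 20 + 2.5Q, so Q_t = 10.2222. Buyers pay P_b = 61.5556; sellers receive P_s = P_b - 16 = 45.5556.
Consumers lose the trapezoid between P* and P_b out to Q_t plus the triangle from Q_t to Q*: change in CS = 104.4938 - 189.8272 = -85.3333.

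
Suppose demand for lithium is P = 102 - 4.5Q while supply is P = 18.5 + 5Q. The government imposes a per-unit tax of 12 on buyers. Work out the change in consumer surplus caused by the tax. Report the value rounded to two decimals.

-46.37

Without the tax, 102 - 4.5Q = 18.5 + 5Q so Q* = 8.7895 and P* = 62.4474.
With the tax, buyers' net willingness to pay falls by 12: (102 - 12) - 4.5Q = 18.5 + 5Q, so Q_t = 7.5263. Buyers pay P_b = 68.1316; sellers receive P_s = P_b - 12 = 56.1316.
Consumers lose the trapezoid between P* and P_b out to Q_t plus the triangle from Q_t to Q*: change in CS = 127.4522 - 173.8234 = -46.3712.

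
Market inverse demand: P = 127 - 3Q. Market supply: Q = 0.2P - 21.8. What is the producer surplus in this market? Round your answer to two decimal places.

Rewriting supply in inverse form: P = 109 + 5Q.
Equilibrium: 127 - 3Q = 109 + 5Q, so Q* = 2.25 and P* = 120.25.
Producer surplus is the triangle above supply below P*: (1/2)(2.25)(120.25 - 109) = (1/2)(2.25)(11.25) = 12.6562.

12.66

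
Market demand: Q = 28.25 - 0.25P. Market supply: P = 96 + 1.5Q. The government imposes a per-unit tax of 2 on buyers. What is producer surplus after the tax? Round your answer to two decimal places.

5.58

Rewriting demand in inverse form: P = 113 - 4Q.
Without the tax, 113 - 4Q = 96 + 1.5Q so Q* = 3.0909 and P* = 100.6364.
A tax on buyers shifts demand down by 2: (113 - 2) - 4Q = 96 + 1.5Q, so Q_t = 2.7273. Buyers pay P_b = 102.0909; sellers receive P_s = P_b - 2 = 100.0909.
PS = (1/2)(Q_t)(P_s - 96) = (1/2)(2.7273)(4.0909) = 5.5785.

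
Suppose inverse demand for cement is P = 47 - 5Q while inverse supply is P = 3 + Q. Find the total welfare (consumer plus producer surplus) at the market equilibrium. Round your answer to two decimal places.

Set 47 - 5Q = 3 + Q, which gives 44 = 6Q, so Q* = 7.3333 and P* = 47 - 5(7.3333) = 10.3333.
Total surplus is the full triangle between the curves from 0 to Q*: (1/2)(7.3333)(47 - 3) = 161.3333.

161.33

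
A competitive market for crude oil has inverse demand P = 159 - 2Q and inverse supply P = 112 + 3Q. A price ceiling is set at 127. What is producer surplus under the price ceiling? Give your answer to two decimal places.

37.50

Free-market equilibrium: 159 - 2Q = 112 + 3Q gives Q* = 9.4, P* = 140.2.
At the ceiling price 127, quantity supplied is (127 - 112)/3 = 5; supply is the short side, so Q = 5 trades at P = 127.
PS is the triangle above supply below 127: (1/2)(5)(127 - 112) = 37.5.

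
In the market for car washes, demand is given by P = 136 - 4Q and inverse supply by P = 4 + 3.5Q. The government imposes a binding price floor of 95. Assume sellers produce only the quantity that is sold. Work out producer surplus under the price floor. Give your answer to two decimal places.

Free-market equilibrium: 136 - 4Q = 4 + 3.5Q gives Q* = 17.6, P* = 65.6.
At the floor price 95, quantity demanded is (136 - 95)/4 = 10.25; demand is the short side, so Q = 10.25 trades at P = 95.
The supply price at Q = 10.25 is 39.875. PS is the trapezoid between 95 and supply over [0, 10.25]: (1/2)[(95 - 4) + (95 - 39.875)](10.25) = 748.8906.

748.89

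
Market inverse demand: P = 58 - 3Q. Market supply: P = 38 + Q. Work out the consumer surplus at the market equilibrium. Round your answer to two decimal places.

Equilibrium: 58 - 3Q = 38 + Q, so Q* = 5 and P* = 43.
Consumer surplus is the triangle under demand above P*: (1/2)(5)(58 - 43) = (1/2)(5)(15) = 37.5.

37.50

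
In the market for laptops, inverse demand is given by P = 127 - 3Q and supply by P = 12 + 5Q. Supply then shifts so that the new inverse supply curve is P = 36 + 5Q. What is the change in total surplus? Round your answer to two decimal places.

-309.00

Initial equilibrium: Q_0 = 14.375, P_0 = 83.875; CS_0 = (1/2)(14.375)(43.125) = 309.9609, PS_0 = (1/2)(14.375)(71.875) = 516.6016.
New equilibrium: 127 - 3Q = 36 + 5Q gives Q_1 = 11.375, P_1 = 92.875; CS_1 = 194.0859, PS_1 = 323.4766.
Change in total surplus = (194.0859 + 323.4766) - (309.9609 + 516.6016) = -309.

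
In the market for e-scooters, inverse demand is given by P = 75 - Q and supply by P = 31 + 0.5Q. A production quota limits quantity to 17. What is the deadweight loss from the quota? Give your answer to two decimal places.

114.08

Without the quota, 75 - Q = 31 + 0.5Q gives Q* = 29.3333.
At Q = 17 the demand price is 75 - (17) = 58 and the supply price is 31 + 0.5(17) = 39.5.
DWL = (1/2)(gap between curves at 17) x (Q* - 17) = (1/2)(18.5)(12.3333) = 114.0833.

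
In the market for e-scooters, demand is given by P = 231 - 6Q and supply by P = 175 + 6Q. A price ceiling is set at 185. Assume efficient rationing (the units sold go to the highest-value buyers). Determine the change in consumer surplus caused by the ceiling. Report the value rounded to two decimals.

Without the control, 231 - 6Q = 175 + 6Q so Q* = 4.6667 and P* = 203.
At P = 185, sellers supply (185 - 175)/6 = 1.6667 while buyers want more, so the quantity traded is 1.6667 at price 185.
CS goes from (1/2)(4.6667)(28) = 65.3333 to 68.3333 (computed as (231 - 185)(1.6667) - (1/2)(6)(1.6667)^2), a change of 3.

3.00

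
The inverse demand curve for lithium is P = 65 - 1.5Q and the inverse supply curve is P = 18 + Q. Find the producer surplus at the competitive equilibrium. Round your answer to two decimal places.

Set 65 - 1.5Q = 18 + Q, which gives 47 = 2.5Q, so Q* = 18.8 and P* = 65 - 1.5(18.8) = 36.8.
The supply curve's price intercept is 18, so PS = (1/2)(Q*)(P* - 18) = (1/2)(18.8)(18.8) = 176.72.

176.72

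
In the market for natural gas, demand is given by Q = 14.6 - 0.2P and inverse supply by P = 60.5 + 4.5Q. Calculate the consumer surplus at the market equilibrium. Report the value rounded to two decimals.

Rewriting demand in inverse form: P = 73 - 5Q.
Equilibrium: 73 - 5Q = 60.5 + 4.5Q, so Q* = 1.3158 and P* = 66.4211.
The demand choke price is 73, so CS = (1/2)(Q*)(73 - P*) = (1/2)(1.3158)(6.5789) = 4.3283.

4.33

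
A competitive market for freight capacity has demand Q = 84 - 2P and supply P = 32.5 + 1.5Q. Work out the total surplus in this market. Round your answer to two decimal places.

Rewriting demand in inverse form: P = 42 - 0.5Q.
Setting demand equal to supply, 9.5 = 2Q, so Q* = 4.75 and P* = 39.625.
Total surplus is the full triangle between the curves from 0 to Q*: (1/2)(4.75)(42 - 32.5) = 22.5625.

22.56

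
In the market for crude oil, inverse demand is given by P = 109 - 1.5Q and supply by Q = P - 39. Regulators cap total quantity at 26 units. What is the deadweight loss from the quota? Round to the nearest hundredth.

5.00

Rewriting supply in inverse form: P = 39 + Q.
Unrestricted equilibrium: Q* = (109 - 39)/(1.5 + 1) = 28.
At Q = 26 the demand price is 109 - 1.5(26) = 70 and the supply price is 39 + (26) = 65.
DWL = (1/2)(gap between curves at 26) x (Q* - 26) = (1/2)(5)(2) = 5.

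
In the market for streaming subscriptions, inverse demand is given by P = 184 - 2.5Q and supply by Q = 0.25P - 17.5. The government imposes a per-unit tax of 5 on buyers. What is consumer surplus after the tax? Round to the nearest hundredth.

Rewriting supply in inverse form: P = 70 + 4Q.
Pre-tax equilibrium: 184 - 2.5Q = 70 + 4Q gives Q* = 17.5385, P* = 140.1538.
A tax on buyers shifts demand down by 5: (184 - 5) - 2.5Q = 70 + 4Q, so Q_t = 16.7692. Buyers pay P_b = 142.0769; sellers receive P_s = P_b - 5 = 137.0769.
CS = (1/2)(Q_t)(184 - P_b) = (1/2)(16.7692)(41.9231) = 351.5089.

351.51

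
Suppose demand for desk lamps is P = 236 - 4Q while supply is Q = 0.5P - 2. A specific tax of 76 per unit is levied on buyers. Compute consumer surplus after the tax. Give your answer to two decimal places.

1352.00

Rewriting supply in inverse form: P = 4 + 2Q.
Pre-tax equilibrium: 236 - 4Q = 4 + 2Q gives Q* = 38.6667, P* = 81.3333.
With the tax, buyers' net willingness to pay falls by 76: (236 - 76) - 4Q = 4 + 2Q, so Q_t = 26. Buyers pay P_b = 132; sellers receive P_s = P_b - 76 = 56.
CS = (1/2)(Q_t)(236 - P_b) = (1/2)(26)(104) = 1352.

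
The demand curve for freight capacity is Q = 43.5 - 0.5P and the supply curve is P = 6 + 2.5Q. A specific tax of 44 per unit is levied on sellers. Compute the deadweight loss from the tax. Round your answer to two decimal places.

Rewriting demand in inverse form: P = 87 - 2Q.
Pre-tax equilibrium: 87 - 2Q = 6 + 2.5Q gives Q* = 18, P* = 51.
With the tax, sellers need 44 more per unit: 87 - 2Q = 6 + 2.5Q + 44, so Q_t = 8.2222. Buyers pay P_b = 70.5556; sellers receive P_s = P_b - 44 = 26.5556.
Deadweight loss is the triangle between the curves from Q_t to Q*: (1/2)(18 - 8.2222)(44) = 215.1111.

215.11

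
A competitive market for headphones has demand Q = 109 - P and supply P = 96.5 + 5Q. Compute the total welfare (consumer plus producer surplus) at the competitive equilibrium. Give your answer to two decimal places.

13.02

Rewriting demand in inverse form: P = 109 - Q.
Setting demand equal to supply, 12.5 = 6Q, so Q* = 2.0833 and P* = 106.9167.
Total surplus is the full triangle between the curves from 0 to Q*: (1/2)(2.0833)(109 - 96.5) = 13.0208.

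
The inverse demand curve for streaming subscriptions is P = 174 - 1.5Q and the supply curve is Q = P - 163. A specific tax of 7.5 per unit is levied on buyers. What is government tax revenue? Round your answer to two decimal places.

Rewriting supply in inverse form: P = 163 + Q.
Pre-tax equilibrium: 174 - 1.5Q = 163 + Q gives Q* = 4.4, P* = 167.4.
A tax on buyers shifts demand down by 7.5: (174 - 7.5) - 1.5Q = 163 + Q, so Q_t = 1.4. Buyers pay P_b = 171.9; sellers receive P_s = P_b - 7.5 = 164.4.
Tax revenue = t x Q_t = 7.5 x 1.4 = 10.5.

10.50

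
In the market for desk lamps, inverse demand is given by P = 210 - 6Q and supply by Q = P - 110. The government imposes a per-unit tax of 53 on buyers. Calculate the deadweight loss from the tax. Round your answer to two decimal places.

Rewriting supply in inverse form: P = 110 + Q.
Pre-tax equilibrium: 210 - 6Q = 110 + Q gives Q* = 14.2857, P* = 124.2857.
A tax on buyers shifts demand down by 53: (210 - 53) - 6Q = 110 + Q, so Q_t = 6.7143. Buyers pay P_b = 169.7143; sellers receive P_s = P_b - 53 = 116.7143.
Deadweight loss is the triangle between the curves from Q_t to Q*: (1/2)(14.2857 - 6.7143)(53) = 200.6429.

200.64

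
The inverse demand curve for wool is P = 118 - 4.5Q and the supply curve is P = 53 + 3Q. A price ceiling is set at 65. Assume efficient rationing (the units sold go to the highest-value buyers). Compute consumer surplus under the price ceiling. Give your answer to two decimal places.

Free-market equilibrium: 118 - 4.5Q = 53 + 3Q gives Q* = 8.6667, P* = 79.
At P = 65, sellers supply (65 - 53)/3 = 4 while buyers want more, so the quantity traded is 4 at price 65.
The demand price at Q = 4 is 100. CS is the trapezoid between demand and 65 over [0, 4]: (1/2)[(118 - 65) + (100 - 65)](4) = 176.

176.00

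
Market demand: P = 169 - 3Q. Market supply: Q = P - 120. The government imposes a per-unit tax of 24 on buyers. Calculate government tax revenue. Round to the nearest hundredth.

Rewriting supply in inverse form: P = 120 + Q.
Without the tax, 169 - 3Q = 120 + Q so Q* = 12.25 and P* = 132.25.
A tax on buyers shifts demand down by 24: (169 - 24) - 3Q = 120 + Q, so Q_t = 6.25. Buyers pay P_b = 150.25; sellers receive P_s = P_b - 24 = 126.25.
Tax revenue = t x Q_t = 24 x 6.25 = 150.

150.00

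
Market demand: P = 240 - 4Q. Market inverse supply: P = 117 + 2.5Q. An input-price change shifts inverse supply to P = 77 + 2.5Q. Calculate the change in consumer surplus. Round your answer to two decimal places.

541.54

Initial equilibrium: Q_0 = 18.9231, P_0 = 164.3077; CS_0 = (1/2)(18.9231)(75.6923) = 716.1657, PS_0 = (1/2)(18.9231)(47.3077) = 447.6036.
New equilibrium: 240 - 4Q = 77 + 2.5Q gives Q_1 = 25.0769, P_1 = 139.6923; CS_1 = 1257.7041, PS_1 = 786.0651.
Change in consumer surplus = 1257.7041 - 716.1657 = 541.5385.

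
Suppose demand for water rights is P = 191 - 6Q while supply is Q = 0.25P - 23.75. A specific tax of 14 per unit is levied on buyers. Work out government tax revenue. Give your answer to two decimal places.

Rewriting supply in inverse form: P = 95 + 4Q.
Without the tax, 191 - 6Q = 95 + 4Q so Q* = 9.6 and P* = 133.4.
With the tax, buyers' net willingness to pay falls by 14: (191 - 14) - 6Q = 95 + 4Q, so Q_t = 8.2. Buyers pay P_b = 141.8; sellers receive P_s = P_b - 14 = 127.8.
Tax revenue = t x Q_t = 14 x 8.2 = 114.8.

114.80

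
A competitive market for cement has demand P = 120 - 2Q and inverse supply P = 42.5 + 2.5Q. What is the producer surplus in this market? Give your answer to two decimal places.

Setting demand equal to supply, 77.5 = 4.5Q, so Q* = 17.2222 and P* = 85.5556.
Producer surplus is the triangle above supply below P*: (1/2)(17.2222)(85.5556 - 42.5) = (1/2)(17.2222)(43.0556) = 370.7562.

370.76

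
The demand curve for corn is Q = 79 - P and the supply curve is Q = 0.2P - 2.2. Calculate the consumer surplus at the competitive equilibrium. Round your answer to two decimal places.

Rewriting demand in inverse form: P = 79 - Q.
Rewriting supply in inverse form: P = 11 + 5Q.
Equilibrium: 79 - Q = 11 + 5Q, so Q* = 11.3333 and P* = 67.6667.
Consumer surplus is the triangle under demand above P*: (1/2)(11.3333)(79 - 67.6667) = (1/2)(11.3333)(11.3333) = 64.2222.

64.22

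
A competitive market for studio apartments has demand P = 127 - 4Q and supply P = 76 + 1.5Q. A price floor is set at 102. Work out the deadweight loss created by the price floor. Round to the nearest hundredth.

25.13

Without the control, 127 - 4Q = 76 + 1.5Q so Q* = 9.2727 and P* = 89.9091.
At P = 102, buyers demand (127 - 102)/4 = 6.25 while sellers would supply more, so the quantity traded is 6.25 at price 102.
The lost-trades triangle has base Q* - 6.25 = 3.0227 and height equal to the gap between the curves at Q = 6.25, which is 102 - 85.375 = 16.625. DWL = (1/2)(3.0227)(16.625) = 25.1264.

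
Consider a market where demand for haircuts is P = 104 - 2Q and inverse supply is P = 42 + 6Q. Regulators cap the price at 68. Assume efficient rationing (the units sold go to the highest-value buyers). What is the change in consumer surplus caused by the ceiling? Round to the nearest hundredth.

77.16

Without the control, 104 - 2Q = 42 + 6Q so Q* = 7.75 and P* = 88.5.
At the ceiling price 68, quantity supplied is (68 - 42)/6 = 4.3333; supply is the short side, so Q = 4.3333 trades at P = 68.
CS goes from (1/2)(7.75)(15.5) = 60.0625 to 137.2222 (computed as (104 - 68)(4.3333) - (1/2)(2)(4.3333)^2), a change of 77.1597.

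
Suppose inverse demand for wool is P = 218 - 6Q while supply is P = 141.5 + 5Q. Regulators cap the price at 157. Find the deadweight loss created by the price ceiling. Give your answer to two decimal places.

81.72

Free-market equilibrium: 218 - 6Q = 141.5 + 5Q gives Q* = 6.9545, P* = 176.2727.
At the ceiling price 157, quantity supplied is (157 - 141.5)/5 = 3.1; supply is the short side, so Q = 3.1 trades at P = 157.
The lost-trades triangle has base Q* - 3.1 = 3.8545 and height equal to the gap between the curves at Q = 3.1, which is 199.4 - 157 = 42.4. DWL = (1/2)(3.8545)(42.4) = 81.7164.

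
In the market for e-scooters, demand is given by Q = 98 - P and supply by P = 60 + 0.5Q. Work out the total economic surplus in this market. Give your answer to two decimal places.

Rewriting demand in inverse form: P = 98 - Q.
Setting demand equal to supply, 38 = 1.5Q, so Q* = 25.3333 and P* = 72.6667.
Total surplus is the full triangle between the curves from 0 to Q*: (1/2)(25.3333)(98 - 60) = 481.3333.

481.33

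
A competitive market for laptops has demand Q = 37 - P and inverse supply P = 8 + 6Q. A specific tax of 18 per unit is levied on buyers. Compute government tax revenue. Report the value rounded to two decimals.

Rewriting demand in inverse form: P = 37 - Q.
Without the tax, 37 - Q = 8 + 6Q so Q* = 4.1429 and P* = 32.8571.
With the tax, buyers' net willingness to pay falls by 18: (37 - 18) - Q = 8 + 6Q, so Q_t = 1.5714. Buyers pay P_b = 35.4286; sellers receive P_s = P_b - 18 = 17.4286.
Tax revenue = t x Q_t = 18 x 1.5714 = 28.2857.

28.29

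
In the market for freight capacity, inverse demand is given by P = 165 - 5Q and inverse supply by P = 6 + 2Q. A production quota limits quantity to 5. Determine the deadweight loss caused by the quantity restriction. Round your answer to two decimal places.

1098.29

Unrestricted equilibrium: Q* = (165 - 6)/(5 + 2) = 22.7143.
At Q = 5 the demand price is 165 - 5(5) = 140 and the supply price is 6 + 2(5) = 16.
DWL = (1/2)(gap between curves at 5) x (Q* - 5) = (1/2)(124)(17.7143) = 1098.2857.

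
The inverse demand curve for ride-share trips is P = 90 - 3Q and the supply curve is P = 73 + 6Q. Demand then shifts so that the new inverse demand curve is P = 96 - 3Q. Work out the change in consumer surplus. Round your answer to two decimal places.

4.44

Initial equilibrium: Q_0 = 1.8889, P_0 = 84.3333; CS_0 = (1/2)(1.8889)(5.6667) = 5.3519, PS_0 = (1/2)(1.8889)(11.3333) = 10.7037.
New equilibrium: 96 - 3Q = 73 + 6Q gives Q_1 = 2.5556, P_1 = 88.3333; CS_1 = 9.7963, PS_1 = 19.5926.
Change in consumer surplus = 9.7963 - 5.3519 = 4.4444.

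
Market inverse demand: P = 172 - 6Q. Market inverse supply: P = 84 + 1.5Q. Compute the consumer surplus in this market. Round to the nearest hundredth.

Set 172 - 6Q = 84 + 1.5Q, which gives 88 = 7.5Q, so Q* = 11.7333 and P* = 172 - 6(11.7333) = 101.6.
Consumer surplus is the triangle under demand above P*: (1/2)(11.7333)(172 - 101.6) = (1/2)(11.7333)(70.4) = 413.0133.

413.01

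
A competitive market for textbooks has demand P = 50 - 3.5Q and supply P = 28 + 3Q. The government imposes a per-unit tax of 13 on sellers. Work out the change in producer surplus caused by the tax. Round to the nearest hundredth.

Pre-tax equilibrium: 50 - 3.5Q = 28 + 3Q gives Q* = 3.3846, P* = 38.1538.
With the tax, sellers need 13 more per unit: 50 - 3.5Q = 28 + 3Q + 13, so Q_t = 1.3846. Buyers pay P_b = 45.1538; sellers receive P_s = P_b - 13 = 32.1538.
Producers lose the trapezoid between P_s and P* out to Q_t plus the triangle from Q_t to Q*: change in PS = 2.8757 - 17.1834 = -14.3077.

-14.31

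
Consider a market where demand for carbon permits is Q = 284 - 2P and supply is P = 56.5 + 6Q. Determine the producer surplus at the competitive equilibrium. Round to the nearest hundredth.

Rewriting demand in inverse form: P = 142 - 0.5Q.
Setting demand equal to supply, 85.5 = 6.5Q, so Q* = 13.1538 and P* = 135.4231.
The supply curve's price intercept is 56.5, so PS = (1/2)(Q*)(P* - 56.5) = (1/2)(13.1538)(78.9231) = 519.071.

519.07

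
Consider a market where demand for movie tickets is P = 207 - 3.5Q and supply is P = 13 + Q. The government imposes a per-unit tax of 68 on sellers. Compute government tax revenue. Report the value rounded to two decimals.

1904.00

Without the tax, 207 - 3.5Q = 13 + Q so Q* = 43.1111 and P* = 56.1111.
A tax on sellers shifts supply up by 68: 207 - 3.5Q = 13 + Q + 68, so Q_t = 28. Buyers pay P_b = 109; sellers receive P_s = P_b - 68 = 41.
Tax revenue = t x Q_t = 68 x 28 = 1904.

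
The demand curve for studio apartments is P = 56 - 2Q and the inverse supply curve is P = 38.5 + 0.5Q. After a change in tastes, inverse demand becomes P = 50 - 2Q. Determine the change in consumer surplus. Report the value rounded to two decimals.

-27.84

Initial equilibrium: Q_0 = 7, P_0 = 42; CS_0 = (1/2)(7)(14) = 49, PS_0 = (1/2)(7)(3.5) = 12.25.
New equilibrium: 50 - 2Q = 38.5 + 0.5Q gives Q_1 = 4.6, P_1 = 40.8; CS_1 = 21.16, PS_1 = 5.29.
Change in consumer surplus = 21.16 - 49 = -27.84.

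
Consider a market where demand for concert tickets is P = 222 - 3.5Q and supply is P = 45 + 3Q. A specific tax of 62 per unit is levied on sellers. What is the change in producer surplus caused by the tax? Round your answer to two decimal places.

-642.75

Pre-tax equilibrium: 222 - 3.5Q = 45 + 3Q gives Q* = 27.2308, P* = 126.6923.
With the tax, sellers need 62 more per unit: 222 - 3.5Q = 45 + 3Q + 62, so Q_t = 17.6923. Buyers pay P_b = 160.0769; sellers receive P_s = P_b - 62 = 98.0769.
Producers lose the trapezoid between P_s and P* out to Q_t plus the triangle from Q_t to Q*: change in PS = 469.5266 - 1112.2722 = -642.7456.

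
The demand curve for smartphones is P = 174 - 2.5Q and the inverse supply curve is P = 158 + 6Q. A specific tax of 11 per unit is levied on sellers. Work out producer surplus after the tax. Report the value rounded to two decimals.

Pre-tax equilibrium: 174 - 2.5Q = 158 + 6Q gives Q* = 1.8824, P* = 169.2941.
A tax on sellers shifts supply up by 11: 174 - 2.5Q = 158 + 6Q + 11, so Q_t = 0.5882. Buyers pay P_b = 172.5294; sellers receive P_s = P_b - 11 = 161.5294.
PS = (1/2)(Q_t)(P_s - 158) = (1/2)(0.5882)(3.5294) = 1.0381.

1.04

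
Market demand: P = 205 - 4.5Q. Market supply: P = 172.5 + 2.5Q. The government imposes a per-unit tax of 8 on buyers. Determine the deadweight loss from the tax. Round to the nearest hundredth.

Pre-tax equilibrium: 205 - 4.5Q = 172.5 + 2.5Q gives Q* = 4.6429, P* = 184.1071.
With the tax, buyers' net willingness to pay falls by 8: (205 - 8) - 4.5Q = 172.5 + 2.5Q, so Q_t = 3.5. Buyers pay P_b = 189.25; sellers receive P_s = P_b - 8 = 181.25.
The welfare triangle lost has base Q* - Q_t = 1.1429 and height t = 8, so DWL = (1/2)(1.1429)(8) = 4.5714.

4.57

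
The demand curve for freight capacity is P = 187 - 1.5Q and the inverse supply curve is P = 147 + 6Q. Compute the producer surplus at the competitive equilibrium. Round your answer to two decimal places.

85.33

Setting demand equal to supply, 40 = 7.5Q, so Q* = 5.3333 and P* = 179.
Producer surplus is the triangle above supply below P*: (1/2)(5.3333)(179 - 147) = (1/2)(5.3333)(32) = 85.3333.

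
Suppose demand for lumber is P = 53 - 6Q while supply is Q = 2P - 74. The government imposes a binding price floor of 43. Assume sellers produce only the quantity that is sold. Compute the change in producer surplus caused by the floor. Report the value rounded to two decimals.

Rewriting supply in inverse form: P = 37 + 0.5Q.
Free-market equilibrium: 53 - 6Q = 37 + 0.5Q gives Q* = 2.4615, P* = 38.2308.
At the floor price 43, quantity demanded is (53 - 43)/6 = 1.6667; demand is the short side, so Q = 1.6667 trades at P = 43.
PS goes from (1/2)(2.4615)(1.2308) = 1.5148 to 9.3056 (computed as (43 - 37)(1.6667) - (1/2)(0.5)(1.6667)^2), a change of 7.7908.

7.79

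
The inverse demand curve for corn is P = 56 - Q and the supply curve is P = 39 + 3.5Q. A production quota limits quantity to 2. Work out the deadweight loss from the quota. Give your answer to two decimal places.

Unrestricted equilibrium: Q* = (56 - 39)/(1 + 3.5) = 3.7778.
At Q = 2 the demand price is 56 - (2) = 54 and the supply price is 39 + 3.5(2) = 46.
DWL = (1/2)(gap between curves at 2) x (Q* - 2) = (1/2)(8)(1.7778) = 7.1111.

7.11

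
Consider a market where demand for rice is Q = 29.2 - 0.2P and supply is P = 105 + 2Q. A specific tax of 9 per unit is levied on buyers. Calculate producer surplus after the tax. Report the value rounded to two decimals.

20.90

Rewriting demand in inverse form: P = 146 - 5Q.
Without the tax, 146 - 5Q = 105 + 2Q so Q* = 5.8571 and P* = 116.7143.
A tax on buyers shifts demand down by 9: (146 - 9) - 5Q = 105 + 2Q, so Q_t = 4.5714. Buyers pay P_b = 123.1429; sellers receive P_s = P_b - 9 = 114.1429.
PS = (1/2)(Q_t)(P_s - 105) = (1/2)(4.5714)(9.1429) = 20.898.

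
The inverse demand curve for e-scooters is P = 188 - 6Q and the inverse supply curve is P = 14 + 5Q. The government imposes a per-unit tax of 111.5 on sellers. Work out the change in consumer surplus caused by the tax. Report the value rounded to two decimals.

-653.80

Pre-tax equilibrium: 188 - 6Q = 14 + 5Q gives Q* = 15.8182, P* = 93.0909.
A tax on sellers shifts supply up by 111.5: 188 - 6Q = 14 + 5Q + 111.5, so Q_t = 5.6818. Buyers pay P_b = 153.9091; sellers receive P_s = P_b - 111.5 = 42.4091.
CS falls from (1/2)(15.8182)(94.9091) = 750.6446 to (1/2)(5.6818)(34.0909) = 96.8492, a change of -653.7955.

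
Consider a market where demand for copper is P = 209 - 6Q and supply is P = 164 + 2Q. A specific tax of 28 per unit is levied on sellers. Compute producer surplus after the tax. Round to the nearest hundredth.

4.52

Without the tax, 209 - 6Q = 164 + 2Q so Q* = 5.625 and P* = 175.25.
A tax on sellers shifts supply up by 28: 209 - 6Q = 164 + 2Q + 28, so Q_t = 2.125. Buyers pay P_b = 196.25; sellers receive P_s = P_b - 28 = 168.25.
PS = (1/2)(Q_t)(P_s - 164) = (1/2)(2.125)(4.25) = 4.5156.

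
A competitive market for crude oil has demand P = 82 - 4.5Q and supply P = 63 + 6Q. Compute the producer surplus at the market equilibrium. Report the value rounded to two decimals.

Setting demand equal to supply, 19 = 10.5Q, so Q* = 1.8095 and P* = 73.8571.
PS is the area between P* and the supply curve from 0 to Q*: (1/2)(1.8095)(10.8571) = 9.8231.

9.82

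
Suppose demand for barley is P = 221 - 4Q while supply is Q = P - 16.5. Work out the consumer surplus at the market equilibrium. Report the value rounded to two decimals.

3345.62

Rewriting supply in inverse form: P = 16.5 + Q.
Set 221 - 4Q = 16.5 + Q, which gives 204.5 = 5Q, so Q* = 40.9 and P* = 221 - 4(40.9) = 57.4.
Consumer surplus is the triangle under demand above P*: (1/2)(40.9)(221 - 57.4) = (1/2)(40.9)(163.6) = 3345.62.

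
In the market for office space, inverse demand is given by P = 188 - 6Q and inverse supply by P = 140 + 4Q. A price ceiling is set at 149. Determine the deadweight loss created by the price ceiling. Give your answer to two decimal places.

32.51

Free-market equilibrium: 188 - 6Q = 140 + 4Q gives Q* = 4.8, P* = 159.2.
At P = 149, sellers supply (149 - 140)/4 = 2.25 while buyers want more, so the quantity traded is 2.25 at price 149.
The lost-trades triangle has base Q* - 2.25 = 2.55 and height equal to the gap between the curves at Q = 2.25, which is 174.5 - 149 = 25.5. DWL = (1/2)(2.55)(25.5) = 32.5125.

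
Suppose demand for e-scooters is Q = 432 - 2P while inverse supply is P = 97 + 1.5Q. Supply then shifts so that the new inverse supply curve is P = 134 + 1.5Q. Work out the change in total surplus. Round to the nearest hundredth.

Rewriting demand in inverse form: P = 216 - 0.5Q.
Initial equilibrium: Q_0 = 59.5, P_0 = 186.25; CS_0 = (1/2)(59.5)(29.75) = 885.0625, PS_0 = (1/2)(59.5)(89.25) = 2655.1875.
New equilibrium: 216 - 0.5Q = 134 + 1.5Q gives Q_1 = 41, P_1 = 195.5; CS_1 = 420.25, PS_1 = 1260.75.
Change in total surplus = (420.25 + 1260.75) - (885.0625 + 2655.1875) = -1859.25.

-1859.25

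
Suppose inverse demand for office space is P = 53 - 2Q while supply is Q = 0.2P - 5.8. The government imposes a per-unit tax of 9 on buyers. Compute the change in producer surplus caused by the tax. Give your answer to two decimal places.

-17.91

Rewriting supply in inverse form: P = 29 + 5Q.
Without the tax, 53 - 2Q = 29 + 5Q so Q* = 3.4286 and P* = 46.1429.
A tax on buyers shifts demand down by 9: (53 - 9) - 2Q = 29 + 5Q, so Q_t = 2.1429. Buyers pay P_b = 48.7143; sellers receive P_s = P_b - 9 = 39.7143.
PS falls from (1/2)(3.4286)(17.1429) = 29.3878 to (1/2)(2.1429)(10.7143) = 11.4796, a change of -17.9082.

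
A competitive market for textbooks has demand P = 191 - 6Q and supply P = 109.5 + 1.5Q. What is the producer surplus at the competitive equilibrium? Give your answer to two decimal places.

Setting demand equal to supply, 81.5 = 7.5Q, so Q* = 10.8667 and P* = 125.8.
Producer surplus is the triangle above supply below P*: (1/2)(10.8667)(125.8 - 109.5) = (1/2)(10.8667)(16.3) = 88.5633.

88.56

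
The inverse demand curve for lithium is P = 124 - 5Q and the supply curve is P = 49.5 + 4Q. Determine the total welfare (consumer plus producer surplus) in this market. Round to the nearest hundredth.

308.35

Set 124 - 5Q = 49.5 + 4Q, which gives 74.5 = 9Q, so Q* = 8.2778 and P* = 124 - 5(8.2778) = 82.6111.
CS = (1/2)(8.2778)(41.3889) = 171.304 and PS = (1/2)(8.2778)(33.1111) = 137.0432, so total surplus = 308.3472.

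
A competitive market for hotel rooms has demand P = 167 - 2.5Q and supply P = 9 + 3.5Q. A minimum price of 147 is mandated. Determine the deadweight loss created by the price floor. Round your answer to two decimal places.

1008.33

Free-market equilibrium: 167 - 2.5Q = 9 + 3.5Q gives Q* = 26.3333, P* = 101.1667.
At the floor price 147, quantity demanded is (167 - 147)/2.5 = 8; demand is the short side, so Q = 8 trades at P = 147.
At Q = 8 the demand price is 147 and the supply price is 37. Deadweight loss is the triangle between the curves from 8 to 26.3333: (1/2)(147 - 37)(26.3333 - 8) = 1008.3333.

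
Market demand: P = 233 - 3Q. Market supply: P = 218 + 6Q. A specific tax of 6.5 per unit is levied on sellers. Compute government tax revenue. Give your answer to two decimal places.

Without the tax, 233 - 3Q = 218 + 6Q so Q* = 1.6667 and P* = 228.
With the tax, sellers need 6.5 more per unit: 233 - 3Q = 218 + 6Q + 6.5, so Q_t = 0.9444. Buyers pay P_b = 230.1667; sellers receive P_s = P_b - 6.5 = 223.6667.
Revenue is the tax times quantity traded: 6.5 x 0.9444 = 6.1389.

6.14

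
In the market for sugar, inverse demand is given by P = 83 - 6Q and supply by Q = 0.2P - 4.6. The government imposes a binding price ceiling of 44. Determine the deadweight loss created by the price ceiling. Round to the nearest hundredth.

8.66

Rewriting supply in inverse form: P = 23 + 5Q.
Without the control, 83 - 6Q = 23 + 5Q so Q* = 5.4545 and P* = 50.2727.
At the ceiling price 44, quantity supplied is (44 - 23)/5 = 4.2; supply is the short side, so Q = 4.2 trades at P = 44.
At Q = 4.2 the demand price is 57.8 and the supply price is 44. Deadweight loss is the triangle between the curves from 4.2 to 5.4545: (1/2)(57.8 - 44)(5.4545 - 4.2) = 8.6564.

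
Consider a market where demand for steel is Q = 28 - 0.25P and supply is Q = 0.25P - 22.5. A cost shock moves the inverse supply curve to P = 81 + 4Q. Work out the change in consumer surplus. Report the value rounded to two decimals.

Rewriting demand in inverse form: P = 112 - 4Q.
Rewriting supply in inverse form: P = 90 + 4Q.
Initial equilibrium: Q_0 = 2.75, P_0 = 101; CS_0 = (1/2)(2.75)(11) = 15.125, PS_0 = (1/2)(2.75)(11) = 15.125.
New equilibrium: 112 - 4Q = 81 + 4Q gives Q_1 = 3.875, P_1 = 96.5; CS_1 = 30.0312, PS_1 = 30.0312.
Change in consumer surplus = 30.0312 - 15.125 = 14.9062.

14.91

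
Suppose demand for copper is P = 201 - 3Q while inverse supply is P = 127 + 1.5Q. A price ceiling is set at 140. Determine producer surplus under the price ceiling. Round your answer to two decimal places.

Free-market equilibrium: 201 - 3Q = 127 + 1.5Q gives Q* = 16.4444, P* = 151.6667.
At P = 140, sellers supply (140 - 127)/1.5 = 8.6667 while buyers want more, so the quantity traded is 8.6667 at price 140.
PS is the triangle above supply below 140: (1/2)(8.6667)(140 - 127) = 56.3333.

56.33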